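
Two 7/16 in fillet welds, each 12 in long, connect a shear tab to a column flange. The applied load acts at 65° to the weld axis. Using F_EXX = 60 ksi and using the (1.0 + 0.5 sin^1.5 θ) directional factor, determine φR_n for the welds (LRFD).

t_e = 0.707 × 0.4375 = 0.3093 in; A_we = 0.3093 × 24 = 7.423 in².
Directional factor: 1.0 + 0.5 sin^1.5(65°) = 1.431.
F_nw = 0.6 × 60 × 1.431 = 51.53 ksi.
φR_n = 0.75 × 51.53 × 7.423 = 286.9 kip.

φR_n ≈ 287 kip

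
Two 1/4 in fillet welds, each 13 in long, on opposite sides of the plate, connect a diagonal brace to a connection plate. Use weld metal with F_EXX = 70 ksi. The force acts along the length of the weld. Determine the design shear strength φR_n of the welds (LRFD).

φR_n ≈ 145 kip

Effective throat t_e = 0.707 × 0.25 = 0.1767 in.
Total length L = 26 in; A_we = 0.1767 × 26 = 4.595 in².
F_nw = 0.6 F_EXX = 0.6 × 70 = 42 ksi.
φR_n = 0.75 × 42 × 4.595 = 144.8 kip.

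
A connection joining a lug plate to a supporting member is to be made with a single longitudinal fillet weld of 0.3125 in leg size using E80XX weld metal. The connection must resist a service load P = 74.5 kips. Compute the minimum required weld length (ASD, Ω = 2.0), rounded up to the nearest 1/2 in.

E80XX → F_EXX = 80 ksi.
Throat t_e = 0.707 × 0.3125 = 0.2209 in.
r_n/Ω = (0.6 × 80 × 0.2209) / 2.0 = 5.302 kip/in.
L_req = P / (r_n/Ω) = 74.5 / 5.302 = 14.05 in total.
Round up → use L = 14.5 in.

L = 14.5 in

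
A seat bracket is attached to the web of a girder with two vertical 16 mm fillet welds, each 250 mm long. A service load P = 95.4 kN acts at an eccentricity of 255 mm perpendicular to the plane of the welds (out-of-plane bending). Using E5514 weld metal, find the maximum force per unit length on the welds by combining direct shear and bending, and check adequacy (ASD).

E55XX → F_EXX = 550 MPa.
L_w = 2 × 250 = 500 mm; section modulus (unit throat) S = 2 × L²/6 = 20830 mm².
Direct shear f_v = P/L_w = 95.4×10³/500 = 190.8 N/mm.
Moment M = P × e = 95.4×10³ × 255 = 24327000 N·mm; bending f_b = M/S = 1168 N/mm.
f_max = √(f_v² + f_b²) = √(190.8² + 1168²) = 1183 N/mm.
r_n/Ω = (1/2.0) × 0.6 × 550 × (0.707 × 16) = 1866 N/mm → adequate.

f_max ≈ 1180 N/mm; adequate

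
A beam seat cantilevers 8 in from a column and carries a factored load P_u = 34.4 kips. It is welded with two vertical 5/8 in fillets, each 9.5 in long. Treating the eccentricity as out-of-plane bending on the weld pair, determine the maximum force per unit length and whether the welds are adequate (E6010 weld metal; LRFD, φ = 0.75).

f_max ≈ 9.33 kip/in; adequate

E60XX → F_EXX = 60 ksi.
L_w = 2 × 9.5 = 19 in; section modulus (unit throat) S = 2 × L²/6 = 30.08 in².
Direct shear f_v = P/L_w = 34.4/19 = 1.811 kip/in.
Moment M = P × e = 34.4 × 8 = 275.2 kip·in; bending f_b = M/S = 9.148 kip/in.
f_max = √(f_v² + f_b²) = √(1.811² + 9.148²) = 9.325 kip/in.
φr_n = 0.75 × 0.6 × 60 × (0.707 × 0.625) = 11.93 kip/in → adequate.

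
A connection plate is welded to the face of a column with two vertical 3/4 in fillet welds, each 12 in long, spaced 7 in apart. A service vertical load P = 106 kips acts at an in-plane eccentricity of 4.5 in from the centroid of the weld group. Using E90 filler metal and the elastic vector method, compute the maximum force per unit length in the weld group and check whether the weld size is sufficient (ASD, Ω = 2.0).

f_max ≈ 8.79 kip/in; adequate

E90XX → F_EXX = 90 ksi.
Total weld length L_w = 24 in. Treat welds as unit-width lines.
Polar moment about centroid: J = 2[d³/12 + d(b/2)²] = 2[12³/12 + 12×3.5²] = 582 in³.
Direct shear f_v = P/L_w = 106 / 24 = 4.417 kip/in (vertical).
Torsion M = P·e = 106 × 4.5 = 477 kip·in.
Critical point at (x, y) = (3.5, 6) from centroid. f_tx = M·y/J = 4.918 kip/in; f_ty = M·x/J = 2.869 kip/in.
Resultant f_max = √[f_tx² + (f_v + f_ty)²] = √[4.918² + (4.417 + 2.869)²] = 8.79 kip/in.
Capacity per unit length: r_n/Ω = (1/2.0) × 0.6 × 90 × (0.707 × 0.75) = 14.32 kip/in.
8.79 ≤ 14.32 → adequate.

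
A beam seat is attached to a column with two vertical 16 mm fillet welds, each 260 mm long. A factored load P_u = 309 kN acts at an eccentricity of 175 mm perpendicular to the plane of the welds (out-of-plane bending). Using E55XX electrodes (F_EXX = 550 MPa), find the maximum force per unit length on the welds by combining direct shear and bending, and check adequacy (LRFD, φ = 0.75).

L_w = 2 × 260 = 520 mm; section modulus (unit throat) S = 2 × L²/6 = 22530 mm².
Direct shear f_v = P/L_w = 309×10³/520 = 594.2 N/mm.
Moment M = P × e = 309×10³ × 175 = 54075000 N·mm; bending f_b = M/S = 2400 N/mm.
f_max = √(f_v² + f_b²) = √(594.2² + 2400²) = 2472 N/mm.
φr_n = 0.75 × 0.6 × 550 × (0.707 × 16) = 2800 N/mm → adequate.

f_max ≈ 2470 N/mm; adequate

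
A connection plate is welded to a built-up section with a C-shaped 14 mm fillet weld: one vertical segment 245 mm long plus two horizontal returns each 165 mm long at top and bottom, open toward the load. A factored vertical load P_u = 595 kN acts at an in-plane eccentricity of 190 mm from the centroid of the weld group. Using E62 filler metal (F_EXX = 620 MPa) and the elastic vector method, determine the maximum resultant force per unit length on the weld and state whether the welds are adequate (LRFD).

Total weld length L_w = 575 mm. Treat welds as unit-width lines.
Centroid: x̄ = 2×165×82.5 / 575 = 47.35 mm from the vertical weld.
Polar moment about centroid: J = I_x + I_y = [245³/12 + 2×165×122.5²] + [245×47.35² + 2(165³/12 + 165×35.15²)] = 7883000 mm³.
Direct shear f_v = P/L_w = 595×10³ / 575 = 1035 N/mm (vertical).
Torsion M = P·e = 595×10³ × 190 = 113050000 N·mm.
Critical point at (x, y) = (117.7, 122.5) from centroid. f_tx = M·y/J = 1757 N/mm; f_ty = M·x/J = 1687 N/mm.
Resultant f_max = √[f_tx² + (f_v + f_ty)²] = √[1757² + (1035 + 1687)²] = 3240 N/mm.
Capacity per unit length: φr_n = 0.75 × 0.6 × 620 × (0.707 × 14) = 2762 N/mm.
3240 > 2762 → NOT adequate.

f_max ≈ 3240 N/mm; NOT adequate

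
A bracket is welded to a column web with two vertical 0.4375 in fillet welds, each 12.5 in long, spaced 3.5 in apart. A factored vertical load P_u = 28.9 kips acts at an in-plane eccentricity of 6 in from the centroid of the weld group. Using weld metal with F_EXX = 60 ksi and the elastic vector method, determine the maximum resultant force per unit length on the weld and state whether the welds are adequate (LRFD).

Total weld length L_w = 25 in. Treat welds as unit-width lines.
Polar moment about centroid: J = 2[d³/12 + d(b/2)²] = 2[12.5³/12 + 12.5×1.75²] = 402.1 in³.
Direct shear f_v = P/L_w = 28.9 / 25 = 1.156 kip/in (vertical).
Torsion M = P·e = 28.9 × 6 = 173.4 kip·in.
Critical point at (x, y) = (1.75, 6.25) from centroid. f_tx = M·y/J = 2.695 kip/in; f_ty = M·x/J = 0.7547 kip/in.
Resultant f_max = √[f_tx² + (f_v + f_ty)²] = √[2.695² + (1.156 + 0.7547)²] = 3.304 kip/in.
Capacity per unit length: φr_n = 0.75 × 0.6 × 60 × (0.707 × 0.4375) = 8.351 kip/in.
3.304 ≤ 8.351 → adequate.

f_max ≈ 3.3 kip/in; adequate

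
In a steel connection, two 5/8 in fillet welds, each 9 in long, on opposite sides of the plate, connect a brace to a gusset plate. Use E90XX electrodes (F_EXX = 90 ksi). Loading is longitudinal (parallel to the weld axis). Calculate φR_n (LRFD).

φR_n ≈ 322 kips

Effective throat t_e = 0.707 × 0.625 = 0.4419 in.
Total length L = 18 in; A_we = 0.4419 × 18 = 7.954 in².
F_nw = 0.6 F_EXX = 0.6 × 90 = 54 ksi.
φR_n = 0.75 × 54 × 7.954 = 322.1 kips.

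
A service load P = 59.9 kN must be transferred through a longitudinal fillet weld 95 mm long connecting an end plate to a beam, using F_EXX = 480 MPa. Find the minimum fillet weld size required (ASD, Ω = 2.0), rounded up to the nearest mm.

w = 7 mm

Total weld length L = 95 mm.
Required throat t_e = P × Ω / (0.6 F_EXX × L) = 59.9 × 2.0 / (0.6 × 480 × 95 × 10⁻³) = 4.379 mm.
Required leg w = t_e / 0.707 = 6.193 mm → use 7 mm.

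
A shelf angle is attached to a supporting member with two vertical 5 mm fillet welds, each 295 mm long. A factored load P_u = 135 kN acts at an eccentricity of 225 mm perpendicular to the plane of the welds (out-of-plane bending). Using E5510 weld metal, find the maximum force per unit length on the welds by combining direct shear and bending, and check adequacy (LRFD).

f_max ≈ 1070 N/mm; NOT adequate

E55XX → F_EXX = 550 MPa.
L_w = 2 × 295 = 590 mm; section modulus (unit throat) S = 2 × L²/6 = 29010 mm².
Direct shear f_v = P/L_w = 135×10³/590 = 228.8 N/mm.
Moment M = P × e = 135×10³ × 225 = 30375000 N·mm; bending f_b = M/S = 1047 N/mm.
f_max = √(f_v² + f_b²) = √(228.8² + 1047²) = 1072 N/mm.
φr_n = 0.75 × 0.6 × 550 × (0.707 × 5) = 874.9 N/mm → NOT adequate.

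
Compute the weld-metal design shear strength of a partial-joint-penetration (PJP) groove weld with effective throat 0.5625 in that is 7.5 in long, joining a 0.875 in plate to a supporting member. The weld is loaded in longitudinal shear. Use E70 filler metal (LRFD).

φR_n ≈ 133 kip

E70XX → F_EXX = 70 ksi.
Effective throat (given) t_e = 0.5625 in.
A_we = 0.5625 × 7.5 = 4.219 in².
F_nw = 0.6 F_EXX = 42 ksi.
φR_n = 0.75 × 42 × 4.219 = 132.9 kip.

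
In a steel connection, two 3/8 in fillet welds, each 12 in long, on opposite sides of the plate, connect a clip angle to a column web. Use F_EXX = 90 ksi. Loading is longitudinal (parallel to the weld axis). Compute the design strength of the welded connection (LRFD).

Effective throat t_e = 0.707 × 0.375 = 0.2651 in.
Total length L = 24 in; A_we = 0.2651 × 24 = 6.363 in².
F_nw = 0.6 F_EXX = 0.6 × 90 = 54 ksi.
φR_n = 0.75 × 54 × 6.363 = 257.7 kip.

φR_n ≈ 258 kip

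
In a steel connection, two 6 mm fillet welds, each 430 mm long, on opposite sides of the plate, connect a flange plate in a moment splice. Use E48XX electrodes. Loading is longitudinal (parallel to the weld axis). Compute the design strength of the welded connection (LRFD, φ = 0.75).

φR_n ≈ 788 kN

E48XX → F_EXX = 480 MPa.
Effective throat t_e = 0.707 × 6 = 4.242 mm.
Total length L = 860 mm; A_we = 4.242 × 860 = 3648 mm².
F_nw = 0.6 F_EXX = 0.6 × 480 = 288 MPa.
φR_n = 0.75 × 288 × 3648 × 10⁻³ = 788 kN.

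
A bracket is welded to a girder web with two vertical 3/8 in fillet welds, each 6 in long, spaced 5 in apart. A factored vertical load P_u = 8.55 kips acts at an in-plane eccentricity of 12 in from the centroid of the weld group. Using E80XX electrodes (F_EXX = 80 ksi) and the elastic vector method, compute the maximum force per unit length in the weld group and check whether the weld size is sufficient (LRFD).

f_max ≈ 4.1 kip/in; adequate

Total weld length L_w = 12 in. Treat welds as unit-width lines.
Polar moment about centroid: J = 2[d³/12 + d(b/2)²] = 2[6³/12 + 6×2.5²] = 111 in³.
Direct shear f_v = P/L_w = 8.55 / 12 = 0.7125 kip/in (vertical).
Torsion M = P·e = 8.55 × 12 = 102.6 kip·in.
Critical point at (x, y) = (2.5, 3) from centroid. f_tx = M·y/J = 2.773 kip/in; f_ty = M·x/J = 2.311 kip/in.
Resultant f_max = √[f_tx² + (f_v + f_ty)²] = √[2.773² + (0.7125 + 2.311)²] = 4.102 kip/in.
Capacity per unit length: φr_n = 0.75 × 0.6 × 80 × (0.707 × 0.375) = 9.544 kip/in.
4.102 ≤ 9.544 → adequate.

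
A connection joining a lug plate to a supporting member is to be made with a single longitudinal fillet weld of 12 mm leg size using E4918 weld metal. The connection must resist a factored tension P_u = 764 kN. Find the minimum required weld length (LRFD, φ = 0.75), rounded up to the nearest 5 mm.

E49XX → F_EXX = 490 MPa.
Throat t_e = 0.707 × 12 = 8.484 mm.
φr_n = 0.75 × 0.6 × 490 × 8.484 × 10⁻³ = 1.871 kN/mm.
L_req = P_u / φr_n = 764 / 1.871 = 408.4 mm total.
Round up → use L = 410 mm.

L = 410 mm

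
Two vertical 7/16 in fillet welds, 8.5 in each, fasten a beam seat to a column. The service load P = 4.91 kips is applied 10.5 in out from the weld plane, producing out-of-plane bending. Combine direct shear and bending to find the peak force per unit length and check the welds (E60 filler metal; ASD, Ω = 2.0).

E60XX → F_EXX = 60 ksi.
L_w = 2 × 8.5 = 17 in; section modulus (unit throat) S = 2 × L²/6 = 24.08 in².
Direct shear f_v = P/L_w = 4.91/17 = 0.2888 kip/in.
Moment M = P × e = 4.91 × 10.5 = 51.555 kip·in; bending f_b = M/S = 2.141 kip/in.
f_max = √(f_v² + f_b²) = √(0.2888² + 2.141²) = 2.16 kip/in.
r_n/Ω = (1/2.0) × 0.6 × 60 × (0.707 × 0.4375) = 5.568 kip/in → adequate.

f_max ≈ 2.16 kip/in; adequate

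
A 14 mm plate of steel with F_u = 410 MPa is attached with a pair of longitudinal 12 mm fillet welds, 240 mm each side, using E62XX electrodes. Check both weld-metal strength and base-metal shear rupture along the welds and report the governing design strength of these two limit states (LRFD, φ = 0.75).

E62XX → F_EXX = 620 MPa.
t_e = 0.707 × 12 = 8.484 mm; L = 480 mm.
Weld metal: φR_n = 0.75 × 0.6 × 620 × 8.484 × 480 × 10⁻³ = 1136 kN.
Base metal (shear rupture): φR_n = 0.75 × 0.6 × 410 × 14 × 480 × 10⁻³ = 1240 kN.
Governing: weld metal.

φR_n ≈ 1140 kN (weld metal governs)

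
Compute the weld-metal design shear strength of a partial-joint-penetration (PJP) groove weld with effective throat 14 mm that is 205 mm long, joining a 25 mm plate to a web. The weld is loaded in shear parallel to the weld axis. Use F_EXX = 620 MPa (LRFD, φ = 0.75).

Effective throat (given) t_e = 14 mm.
A_we = 14 × 205 = 2870 mm².
F_nw = 0.6 F_EXX = 372 MPa.
φR_n = 0.75 × 372 × 2870 × 10⁻³ = 800.7 kN.

φR_n ≈ 801 kN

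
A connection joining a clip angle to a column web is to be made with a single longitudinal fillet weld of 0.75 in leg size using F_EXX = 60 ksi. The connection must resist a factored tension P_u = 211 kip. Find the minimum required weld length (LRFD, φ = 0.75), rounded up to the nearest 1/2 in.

L = 15 in

Throat t_e = 0.707 × 0.75 = 0.5302 in.
φr_n = 0.75 × 0.6 × 60 × 0.5302 = 14.32 kip/in.
L_req = P_u / φr_n = 211 / 14.32 = 14.74 in total.
Round up → use L = 15 in.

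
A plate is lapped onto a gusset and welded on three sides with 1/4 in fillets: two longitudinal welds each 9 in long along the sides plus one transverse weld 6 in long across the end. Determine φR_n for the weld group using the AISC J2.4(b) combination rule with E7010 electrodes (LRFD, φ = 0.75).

φR_n ≈ 135 kips

E70XX → F_EXX = 70 ksi.
t_e = 0.707 × 0.25 = 0.1767 in.
R_nwl = 0.6 × 70 × 0.1767 × 18 = 133.6 kips (longitudinal, 2 welds).
R_nwt = 0.6 × 70 × 0.1767 × 6 = 44.54 kips (transverse, base value).
(i) R_nwl + R_nwt = 178.2 kips; (ii) 0.85 R_nwl + 1.5 R_nwt = 180.4 kips.
R_n = max = 180.4 kips [governs: (ii)]; φR_n = 135.3 kips.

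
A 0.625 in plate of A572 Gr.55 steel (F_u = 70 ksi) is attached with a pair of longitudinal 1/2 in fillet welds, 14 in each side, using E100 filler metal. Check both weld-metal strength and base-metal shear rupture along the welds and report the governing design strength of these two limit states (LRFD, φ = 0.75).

E100XX → F_EXX = 100 ksi.
t_e = 0.707 × 0.5 = 0.3535 in; L = 28 in.
Weld metal: φR_n = 0.75 × 0.6 × 100 × 0.3535 × 28 = 445.4 kip.
Base metal (shear rupture): φR_n = 0.75 × 0.6 × 70 × 0.625 × 28 = 551.2 kip.
Governing: weld metal.

φR_n ≈ 445 kip (weld metal governs)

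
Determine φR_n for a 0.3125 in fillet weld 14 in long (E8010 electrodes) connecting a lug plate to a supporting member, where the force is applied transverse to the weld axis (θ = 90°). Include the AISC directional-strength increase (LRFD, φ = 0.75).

E80XX → F_EXX = 80 ksi.
t_e = 0.707 × 0.3125 = 0.2209 in; A_we = 0.2209 × 14 = 3.093 in².
Directional factor: 1.0 + 0.5 sin^1.5(90°) = 1.5.
F_nw = 0.6 × 80 × 1.5 = 72 ksi.
φR_n = 0.75 × 72 × 3.093 = 167 kip.

φR_n ≈ 167 kip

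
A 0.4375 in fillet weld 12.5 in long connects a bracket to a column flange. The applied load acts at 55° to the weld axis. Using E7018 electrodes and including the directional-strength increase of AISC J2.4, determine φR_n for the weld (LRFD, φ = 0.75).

φR_n ≈ 167 kips

E70XX → F_EXX = 70 ksi.
t_e = 0.707 × 0.4375 = 0.3093 in; A_we = 0.3093 × 12.5 = 3.866 in².
Directional factor: 1.0 + 0.5 sin^1.5(55°) = 1.371.
F_nw = 0.6 × 70 × 1.371 = 57.57 ksi.
φR_n = 0.75 × 57.57 × 3.866 = 166.9 kips.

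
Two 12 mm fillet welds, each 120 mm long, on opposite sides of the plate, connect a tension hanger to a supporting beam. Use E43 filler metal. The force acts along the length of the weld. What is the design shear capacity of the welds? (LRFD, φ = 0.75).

φR_n ≈ 394 kN

E43XX → F_EXX = 430 MPa.
Effective throat t_e = 0.707 × 12 = 8.484 mm.
Total length L = 240 mm; A_we = 8.484 × 240 = 2036 mm².
F_nw = 0.6 F_EXX = 0.6 × 430 = 258 MPa.
φR_n = 0.75 × 258 × 2036 × 10⁻³ = 394 kN.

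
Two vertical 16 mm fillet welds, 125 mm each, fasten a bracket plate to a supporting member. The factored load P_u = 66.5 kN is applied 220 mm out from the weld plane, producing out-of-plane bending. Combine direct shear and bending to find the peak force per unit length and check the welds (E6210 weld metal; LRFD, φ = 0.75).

E62XX → F_EXX = 620 MPa.
L_w = 2 × 125 = 250 mm; section modulus (unit throat) S = 2 × L²/6 = 5208 mm².
Direct shear f_v = P/L_w = 66.5×10³/250 = 266 N/mm.
Moment M = P × e = 66.5×10³ × 220 = 14630000 N·mm; bending f_b = M/S = 2809 N/mm.
f_max = √(f_v² + f_b²) = √(266² + 2809²) = 2822 N/mm.
φr_n = 0.75 × 0.6 × 620 × (0.707 × 16) = 3156 N/mm → adequate.

f_max ≈ 2820 N/mm; adequate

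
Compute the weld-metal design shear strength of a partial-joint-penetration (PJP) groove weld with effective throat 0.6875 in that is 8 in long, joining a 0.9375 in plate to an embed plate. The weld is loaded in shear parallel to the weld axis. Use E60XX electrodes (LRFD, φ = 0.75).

E60XX → F_EXX = 60 ksi.
Effective throat (given) t_e = 0.6875 in.
A_we = 0.6875 × 8 = 5.5 in².
F_nw = 0.6 F_EXX = 36 ksi.
φR_n = 0.75 × 36 × 5.5 = 148.5 kips.

φR_n ≈ 148 kips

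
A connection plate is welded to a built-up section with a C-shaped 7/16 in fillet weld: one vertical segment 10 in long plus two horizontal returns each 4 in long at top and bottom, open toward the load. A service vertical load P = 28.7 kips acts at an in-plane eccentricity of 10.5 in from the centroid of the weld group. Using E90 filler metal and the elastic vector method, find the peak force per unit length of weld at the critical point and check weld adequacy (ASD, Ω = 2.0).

E90XX → F_EXX = 90 ksi.
Total weld length L_w = 18 in. Treat welds as unit-width lines.
Centroid: x̄ = 2×4×2 / 18 = 0.8889 in from the vertical weld.
Polar moment about centroid: J = I_x + I_y = [10³/12 + 2×4×5²] + [10×0.8889² + 2(4³/12 + 4×1.111²)] = 311.8 in³.
Direct shear f_v = P/L_w = 28.7 / 18 = 1.594 kip/in (vertical).
Torsion M = P·e = 28.7 × 10.5 = 301.35 kip·in.
Critical point at (x, y) = (3.111, 5) from centroid. f_tx = M·y/J = 4.833 kip/in; f_ty = M·x/J = 3.007 kip/in.
Resultant f_max = √[f_tx² + (f_v + f_ty)²] = √[4.833² + (1.594 + 3.007)²] = 6.673 kip/in.
Capacity per unit length: r_n/Ω = (1/2.0) × 0.6 × 90 × (0.707 × 0.4375) = 8.351 kip/in.
6.673 ≤ 8.351 → adequate.

f_max ≈ 6.67 kip/in; adequate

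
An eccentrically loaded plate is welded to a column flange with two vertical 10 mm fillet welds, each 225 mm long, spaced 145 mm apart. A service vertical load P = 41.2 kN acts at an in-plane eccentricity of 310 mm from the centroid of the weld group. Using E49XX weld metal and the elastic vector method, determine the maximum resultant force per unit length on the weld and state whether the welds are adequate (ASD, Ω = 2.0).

E49XX → F_EXX = 490 MPa.
Total weld length L_w = 450 mm. Treat welds as unit-width lines.
Polar moment about centroid: J = 2[d³/12 + d(b/2)²] = 2[225³/12 + 225×72.5²] = 4264000 mm³.
Direct shear f_v = P/L_w = 41.2×10³ / 450 = 91.56 N/mm (vertical).
Torsion M = P·e = 41.2×10³ × 310 = 12772000 N·mm.
Critical point at (x, y) = (72.5, 112.5) from centroid. f_tx = M·y/J = 337 N/mm; f_ty = M·x/J = 217.2 N/mm.
Resultant f_max = √[f_tx² + (f_v + f_ty)²] = √[337² + (91.56 + 217.2)²] = 457 N/mm.
Capacity per unit length: r_n/Ω = (1/2.0) × 0.6 × 490 × (0.707 × 10) = 1039 N/mm.
457 ≤ 1039 → adequate.

f_max ≈ 457 N/mm; adequate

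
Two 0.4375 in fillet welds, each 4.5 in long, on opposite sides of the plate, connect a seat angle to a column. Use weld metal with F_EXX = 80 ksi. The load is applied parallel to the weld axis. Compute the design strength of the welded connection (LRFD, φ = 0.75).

Effective throat t_e = 0.707 × 0.4375 = 0.3093 in.
Total length L = 9 in; A_we = 0.3093 × 9 = 2.784 in².
F_nw = 0.6 F_EXX = 0.6 × 80 = 48 ksi.
φR_n = 0.75 × 48 × 2.784 = 100.2 kip.

φR_n ≈ 100 kip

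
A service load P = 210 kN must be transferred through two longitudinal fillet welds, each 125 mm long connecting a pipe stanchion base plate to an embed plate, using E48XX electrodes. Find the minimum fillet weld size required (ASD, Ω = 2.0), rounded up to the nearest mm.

w = 9 mm

E48XX → F_EXX = 480 MPa.
Total weld length L = 250 mm.
Required throat t_e = P × Ω / (0.6 F_EXX × L) = 210 × 2.0 / (0.6 × 480 × 250 × 10⁻³) = 5.833 mm.
Required leg w = t_e / 0.707 = 8.251 mm → use 9 mm.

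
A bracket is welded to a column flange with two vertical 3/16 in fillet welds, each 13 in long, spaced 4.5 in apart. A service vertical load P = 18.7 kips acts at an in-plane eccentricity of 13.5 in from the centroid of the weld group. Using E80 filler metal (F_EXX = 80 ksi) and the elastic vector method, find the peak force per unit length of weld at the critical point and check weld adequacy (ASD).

Total weld length L_w = 26 in. Treat welds as unit-width lines.
Polar moment about centroid: J = 2[d³/12 + d(b/2)²] = 2[13³/12 + 13×2.25²] = 497.8 in³.
Direct shear f_v = P/L_w = 18.7 / 26 = 0.7192 kip/in (vertical).
Torsion M = P·e = 18.7 × 13.5 = 252.45 kip·in.
Critical point at (x, y) = (2.25, 6.5) from centroid. f_tx = M·y/J = 3.296 kip/in; f_ty = M·x/J = 1.141 kip/in.
Resultant f_max = √[f_tx² + (f_v + f_ty)²] = √[3.296² + (0.7192 + 1.141)²] = 3.785 kip/in.
Capacity per unit length: r_n/Ω = (1/2.0) × 0.6 × 80 × (0.707 × 0.1875) = 3.181 kip/in.
3.785 > 3.181 → NOT adequate.

f_max ≈ 3.79 kip/in; NOT adequate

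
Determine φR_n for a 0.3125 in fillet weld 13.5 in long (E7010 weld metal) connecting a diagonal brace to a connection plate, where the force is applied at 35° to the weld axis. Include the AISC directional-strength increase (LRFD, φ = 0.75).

E70XX → F_EXX = 70 ksi.
t_e = 0.707 × 0.3125 = 0.2209 in; A_we = 0.2209 × 13.5 = 2.983 in².
Directional factor: 1.0 + 0.5 sin^1.5(35°) = 1.217.
F_nw = 0.6 × 70 × 1.217 = 51.12 ksi.
φR_n = 0.75 × 51.12 × 2.983 = 114.4 kip.

φR_n ≈ 114 kip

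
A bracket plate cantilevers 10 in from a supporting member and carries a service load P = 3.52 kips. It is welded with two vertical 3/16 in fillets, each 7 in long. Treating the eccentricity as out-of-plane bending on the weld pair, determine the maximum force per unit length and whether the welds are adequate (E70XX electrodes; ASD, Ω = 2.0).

f_max ≈ 2.17 kip/in; adequate

E70XX → F_EXX = 70 ksi.
L_w = 2 × 7 = 14 in; section modulus (unit throat) S = 2 × L²/6 = 16.33 in².
Direct shear f_v = P/L_w = 3.52/14 = 0.2514 kip/in.
Moment M = P × e = 3.52 × 10 = 35.2 kip·in; bending f_b = M/S = 2.155 kip/in.
f_max = √(f_v² + f_b²) = √(0.2514² + 2.155²) = 2.17 kip/in.
r_n/Ω = (1/2.0) × 0.6 × 70 × (0.707 × 0.1875) = 2.784 kip/in → adequate.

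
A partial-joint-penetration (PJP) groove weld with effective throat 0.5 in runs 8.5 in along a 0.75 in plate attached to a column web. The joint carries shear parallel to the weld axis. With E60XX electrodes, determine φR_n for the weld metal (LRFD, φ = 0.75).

E60XX → F_EXX = 60 ksi.
Effective throat (given) t_e = 0.5 in.
A_we = 0.5 × 8.5 = 4.25 in².
F_nw = 0.6 F_EXX = 36 ksi.
φR_n = 0.75 × 36 × 4.25 = 114.8 kip.

φR_n ≈ 115 kip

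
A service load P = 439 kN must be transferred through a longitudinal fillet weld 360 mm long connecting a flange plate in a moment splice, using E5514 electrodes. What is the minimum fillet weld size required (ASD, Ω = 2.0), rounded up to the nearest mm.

E55XX → F_EXX = 550 MPa.
Total weld length L = 360 mm.
Required throat t_e = P × Ω / (0.6 F_EXX × L) = 439 × 2.0 / (0.6 × 550 × 360 × 10⁻³) = 7.391 mm.
Required leg w = t_e / 0.707 = 10.45 mm → use 11 mm.

w = 11 mm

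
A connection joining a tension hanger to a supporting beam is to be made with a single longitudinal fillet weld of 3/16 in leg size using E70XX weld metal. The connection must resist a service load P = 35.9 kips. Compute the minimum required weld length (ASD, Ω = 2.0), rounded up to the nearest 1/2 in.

E70XX → F_EXX = 70 ksi.
Throat t_e = 0.707 × 0.1875 = 0.1326 in.
r_n/Ω = (0.6 × 70 × 0.1326) / 2.0 = 2.784 kip/in.
L_req = P / (r_n/Ω) = 35.9 / 2.784 = 12.9 in total.
Round up → use L = 13 in.

L = 13 in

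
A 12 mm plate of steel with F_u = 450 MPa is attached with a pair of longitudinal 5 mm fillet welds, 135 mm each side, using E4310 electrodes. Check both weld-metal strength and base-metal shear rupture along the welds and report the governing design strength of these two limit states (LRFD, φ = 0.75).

φR_n ≈ 185 kN (weld metal governs)

E43XX → F_EXX = 430 MPa.
t_e = 0.707 × 5 = 3.535 mm; L = 270 mm.
Weld metal: φR_n = 0.75 × 0.6 × 430 × 3.535 × 270 × 10⁻³ = 184.7 kN.
Base metal (shear rupture): φR_n = 0.75 × 0.6 × 450 × 12 × 270 × 10⁻³ = 656.1 kN.
Governing: weld metal.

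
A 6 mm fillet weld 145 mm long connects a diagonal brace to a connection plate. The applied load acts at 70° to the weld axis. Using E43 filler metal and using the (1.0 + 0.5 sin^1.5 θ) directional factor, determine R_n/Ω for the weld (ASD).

E43XX → F_EXX = 430 MPa.
t_e = 0.707 × 6 = 4.242 mm; A_we = 4.242 × 145 = 615.1 mm².
Directional factor: 1.0 + 0.5 sin^1.5(70°) = 1.455.
F_nw = 0.6 × 430 × 1.455 = 375.5 MPa.
R_n/Ω = (375.5 × 615.1) / 2.0 × 10⁻³ = 115.5 kN.

R_n/Ω ≈ 115 kN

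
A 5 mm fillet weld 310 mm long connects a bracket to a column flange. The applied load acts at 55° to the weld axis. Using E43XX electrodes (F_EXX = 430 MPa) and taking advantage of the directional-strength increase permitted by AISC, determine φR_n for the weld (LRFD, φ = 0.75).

φR_n ≈ 291 kN

t_e = 0.707 × 5 = 3.535 mm; A_we = 3.535 × 310 = 1096 mm².
Directional factor: 1.0 + 0.5 sin^1.5(55°) = 1.371.
F_nw = 0.6 × 430 × 1.371 = 353.6 MPa.
φR_n = 0.75 × 353.6 × 1096 × 10⁻³ = 290.7 kN.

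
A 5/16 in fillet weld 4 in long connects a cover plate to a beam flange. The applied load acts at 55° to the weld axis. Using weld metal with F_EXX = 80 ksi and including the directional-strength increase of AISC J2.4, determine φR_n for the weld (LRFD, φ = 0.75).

φR_n ≈ 43.6 kip

t_e = 0.707 × 0.3125 = 0.2209 in; A_we = 0.2209 × 4 = 0.8837 in².
Directional factor: 1.0 + 0.5 sin^1.5(55°) = 1.371.
F_nw = 0.6 × 80 × 1.371 = 65.79 ksi.
φR_n = 0.75 × 65.79 × 0.8837 = 43.61 kip.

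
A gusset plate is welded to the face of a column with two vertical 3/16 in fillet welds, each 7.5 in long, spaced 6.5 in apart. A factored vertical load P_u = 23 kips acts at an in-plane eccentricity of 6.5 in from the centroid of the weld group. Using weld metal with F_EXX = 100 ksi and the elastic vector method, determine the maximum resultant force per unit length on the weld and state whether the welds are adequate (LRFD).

f_max ≈ 4.4 kip/in; adequate

Total weld length L_w = 15 in. Treat welds as unit-width lines.
Polar moment about centroid: J = 2[d³/12 + d(b/2)²] = 2[7.5³/12 + 7.5×3.25²] = 228.8 in³.
Direct shear f_v = P/L_w = 23 / 15 = 1.533 kip/in (vertical).
Torsion M = P·e = 23 × 6.5 = 149.5 kip·in.
Critical point at (x, y) = (3.25, 3.75) from centroid. f_tx = M·y/J = 2.451 kip/in; f_ty = M·x/J = 2.124 kip/in.
Resultant f_max = √[f_tx² + (f_v + f_ty)²] = √[2.451² + (1.533 + 2.124)²] = 4.403 kip/in.
Capacity per unit length: φr_n = 0.75 × 0.6 × 100 × (0.707 × 0.1875) = 5.965 kip/in.
4.403 ≤ 5.965 → adequate.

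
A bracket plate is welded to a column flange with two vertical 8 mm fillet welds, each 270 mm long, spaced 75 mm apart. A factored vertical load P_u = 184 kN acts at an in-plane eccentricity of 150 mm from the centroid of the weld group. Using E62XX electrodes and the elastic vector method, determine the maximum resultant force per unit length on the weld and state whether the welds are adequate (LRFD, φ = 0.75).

E62XX → F_EXX = 620 MPa.
Total weld length L_w = 540 mm. Treat welds as unit-width lines.
Polar moment about centroid: J = 2[d³/12 + d(b/2)²] = 2[270³/12 + 270×37.5²] = 4040000 mm³.
Direct shear f_v = P/L_w = 184×10³ / 540 = 340.7 N/mm (vertical).
Torsion M = P·e = 184×10³ × 150 = 27600000 N·mm.
Critical point at (x, y) = (37.5, 135) from centroid. f_tx = M·y/J = 922.3 N/mm; f_ty = M·x/J = 256.2 N/mm.
Resultant f_max = √[f_tx² + (f_v + f_ty)²] = √[922.3² + (340.7 + 256.2)²] = 1099 N/mm.
Capacity per unit length: φr_n = 0.75 × 0.6 × 620 × (0.707 × 8) = 1578 N/mm.
1099 ≤ 1578 → adequate.

f_max ≈ 1100 N/mm; adequate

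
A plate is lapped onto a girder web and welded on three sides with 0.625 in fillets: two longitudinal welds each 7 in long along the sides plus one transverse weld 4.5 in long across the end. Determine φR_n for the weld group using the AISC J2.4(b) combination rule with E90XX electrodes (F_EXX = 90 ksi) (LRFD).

t_e = 0.707 × 0.625 = 0.4419 in.
R_nwl = 0.6 × 90 × 0.4419 × 14 = 334.1 kip (longitudinal, 2 welds).
R_nwt = 0.6 × 90 × 0.4419 × 4.5 = 107.4 kip (transverse, base value).
(i) R_nwl + R_nwt = 441.4 kip; (ii) 0.85 R_nwl + 1.5 R_nwt = 445 kip.
R_n = max = 445 kip [governs: (ii)]; φR_n = 333.8 kip.

φR_n ≈ 334 kip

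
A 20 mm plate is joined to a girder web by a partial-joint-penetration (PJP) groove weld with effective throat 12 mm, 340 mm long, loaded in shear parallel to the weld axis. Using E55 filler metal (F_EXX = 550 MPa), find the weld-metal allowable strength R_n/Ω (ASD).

Effective throat (given) t_e = 12 mm.
A_we = 12 × 340 = 4080 mm².
F_nw = 0.6 F_EXX = 330 MPa.
R_n/Ω = (330 × 4080) / 2.0 × 10⁻³ = 673.2 kN.

R_n/Ω ≈ 673 kN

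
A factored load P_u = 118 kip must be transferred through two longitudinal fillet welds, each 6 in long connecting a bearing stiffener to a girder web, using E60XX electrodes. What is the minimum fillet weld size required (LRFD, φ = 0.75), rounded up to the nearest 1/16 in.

E60XX → F_EXX = 60 ksi.
Total weld length L = 12 in.
Required throat t_e = P_u / (φ × 0.6 F_EXX × L) = 118 / (0.75 × 0.6 × 60 × 12) = 0.3642 in.
Required leg w = t_e / 0.707 = 0.5151 in → use 9/16 in.

w = 9/16 in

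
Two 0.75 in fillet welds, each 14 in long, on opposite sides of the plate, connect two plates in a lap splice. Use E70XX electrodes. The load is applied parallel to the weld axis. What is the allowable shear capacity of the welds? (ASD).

E70XX → F_EXX = 70 ksi.
Effective throat t_e = 0.707 × 0.75 = 0.5302 in.
Total length L = 28 in; A_we = 0.5302 × 28 = 14.85 in².
F_nw = 0.6 F_EXX = 0.6 × 70 = 42 ksi.
R_n = 42 × 14.85 = 623.6 kip; R_n/Ω = 623.6/2.0 = 311.8 kip.

R_n/Ω ≈ 312 kip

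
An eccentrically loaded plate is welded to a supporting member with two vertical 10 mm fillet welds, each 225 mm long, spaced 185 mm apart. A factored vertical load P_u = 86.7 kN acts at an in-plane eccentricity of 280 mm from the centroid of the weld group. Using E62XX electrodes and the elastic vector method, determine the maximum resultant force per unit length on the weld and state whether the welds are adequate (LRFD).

E62XX → F_EXX = 620 MPa.
Total weld length L_w = 450 mm. Treat welds as unit-width lines.
Polar moment about centroid: J = 2[d³/12 + d(b/2)²] = 2[225³/12 + 225×92.5²] = 5749000 mm³.
Direct shear f_v = P/L_w = 86.7×10³ / 450 = 192.7 N/mm (vertical).
Torsion M = P·e = 86.7×10³ × 280 = 24276000 N·mm.
Critical point at (x, y) = (92.5, 112.5) from centroid. f_tx = M·y/J = 475.1 N/mm; f_ty = M·x/J = 390.6 N/mm.
Resultant f_max = √[f_tx² + (f_v + f_ty)²] = √[475.1² + (192.7 + 390.6)²] = 752.3 N/mm.
Capacity per unit length: φr_n = 0.75 × 0.6 × 620 × (0.707 × 10) = 1973 N/mm.
752.3 ≤ 1973 → adequate.

f_max ≈ 752 N/mm; adequate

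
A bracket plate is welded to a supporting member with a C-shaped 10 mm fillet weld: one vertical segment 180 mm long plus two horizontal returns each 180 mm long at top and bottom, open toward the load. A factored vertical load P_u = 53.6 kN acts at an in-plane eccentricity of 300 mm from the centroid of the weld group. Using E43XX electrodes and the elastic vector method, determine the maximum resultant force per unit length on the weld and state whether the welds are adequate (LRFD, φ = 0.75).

f_max ≈ 534 N/mm; adequate

E43XX → F_EXX = 430 MPa.
Total weld length L_w = 540 mm. Treat welds as unit-width lines.
Centroid: x̄ = 2×180×90 / 540 = 60 mm from the vertical weld.
Polar moment about centroid: J = I_x + I_y = [180³/12 + 2×180×90²] + [180×60² + 2(180³/12 + 180×30²)] = 5346000 mm³.
Direct shear f_v = P/L_w = 53.6×10³ / 540 = 99.26 N/mm (vertical).
Torsion M = P·e = 53.6×10³ × 300 = 16080000 N·mm.
Critical point at (x, y) = (120, 90) from centroid. f_tx = M·y/J = 270.7 N/mm; f_ty = M·x/J = 360.9 N/mm.
Resultant f_max = √[f_tx² + (f_v + f_ty)²] = √[270.7² + (99.26 + 360.9)²] = 533.9 N/mm.
Capacity per unit length: φr_n = 0.75 × 0.6 × 430 × (0.707 × 10) = 1368 N/mm.
533.9 ≤ 1368 → adequate.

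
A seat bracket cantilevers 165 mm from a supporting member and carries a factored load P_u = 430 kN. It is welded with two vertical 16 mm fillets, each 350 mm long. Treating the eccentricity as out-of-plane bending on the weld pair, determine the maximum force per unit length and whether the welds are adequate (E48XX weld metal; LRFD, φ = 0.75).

f_max ≈ 1840 N/mm; adequate

E48XX → F_EXX = 480 MPa.
L_w = 2 × 350 = 700 mm; section modulus (unit throat) S = 2 × L²/6 = 40830 mm².
Direct shear f_v = P/L_w = 430×10³/700 = 614.3 N/mm.
Moment M = P × e = 430×10³ × 165 = 70950000 N·mm; bending f_b = M/S = 1738 N/mm.
f_max = √(f_v² + f_b²) = √(614.3² + 1738²) = 1843 N/mm.
φr_n = 0.75 × 0.6 × 480 × (0.707 × 16) = 2443 N/mm → adequate.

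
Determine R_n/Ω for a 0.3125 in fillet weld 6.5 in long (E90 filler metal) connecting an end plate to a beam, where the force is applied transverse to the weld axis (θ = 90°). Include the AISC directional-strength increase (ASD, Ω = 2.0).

E90XX → F_EXX = 90 ksi.
t_e = 0.707 × 0.3125 = 0.2209 in; A_we = 0.2209 × 6.5 = 1.436 in².
Directional factor: 1.0 + 0.5 sin^1.5(90°) = 1.5.
F_nw = 0.6 × 90 × 1.5 = 81 ksi.
R_n/Ω = (81 × 1.436) / 2.0 = 58.16 kip.

R_n/Ω ≈ 58.2 kip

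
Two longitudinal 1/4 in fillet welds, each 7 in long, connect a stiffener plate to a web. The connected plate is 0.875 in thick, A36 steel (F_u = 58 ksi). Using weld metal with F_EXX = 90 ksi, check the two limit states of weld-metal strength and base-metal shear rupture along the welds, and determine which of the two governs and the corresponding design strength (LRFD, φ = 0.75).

φR_n ≈ 100 kip (weld metal governs)

t_e = 0.707 × 0.25 = 0.1767 in; L = 14 in.
Weld metal: φR_n = 0.75 × 0.6 × 90 × 0.1767 × 14 = 100.2 kip.
Base metal (shear rupture): φR_n = 0.75 × 0.6 × 58 × 0.875 × 14 = 319.7 kip.
Governing: weld metal.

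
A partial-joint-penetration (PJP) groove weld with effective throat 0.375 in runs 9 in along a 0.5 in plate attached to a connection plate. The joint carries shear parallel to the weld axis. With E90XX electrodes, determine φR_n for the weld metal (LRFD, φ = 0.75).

φR_n ≈ 137 kips

E90XX → F_EXX = 90 ksi.
Effective throat (given) t_e = 0.375 in.
A_we = 0.375 × 9 = 3.375 in².
F_nw = 0.6 F_EXX = 54 ksi.
φR_n = 0.75 × 54 × 3.375 = 136.7 kips.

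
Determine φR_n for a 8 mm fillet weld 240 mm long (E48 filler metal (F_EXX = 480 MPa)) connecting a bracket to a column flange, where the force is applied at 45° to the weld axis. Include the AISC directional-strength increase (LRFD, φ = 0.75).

t_e = 0.707 × 8 = 5.656 mm; A_we = 5.656 × 240 = 1357 mm².
Directional factor: 1.0 + 0.5 sin^1.5(45°) = 1.297.
F_nw = 0.6 × 480 × 1.297 = 373.6 MPa.
φR_n = 0.75 × 373.6 × 1357 × 10⁻³ = 380.4 kN.

φR_n ≈ 380 kN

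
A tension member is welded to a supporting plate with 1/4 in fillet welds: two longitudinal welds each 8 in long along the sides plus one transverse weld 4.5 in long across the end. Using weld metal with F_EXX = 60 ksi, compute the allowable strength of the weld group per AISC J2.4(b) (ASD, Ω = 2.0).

t_e = 0.707 × 0.25 = 0.1767 in.
R_nwl = 0.6 × 60 × 0.1767 × 16 = 101.8 kip (longitudinal, 2 welds).
R_nwt = 0.6 × 60 × 0.1767 × 4.5 = 28.63 kip (transverse, base value).
(i) R_nwl + R_nwt = 130.4 kip; (ii) 0.85 R_nwl + 1.5 R_nwt = 129.5 kip.
R_n = max = 130.4 kip [governs: (i)]; R_n/Ω = 65.22 kip.

R_n/Ω ≈ 65.2 kip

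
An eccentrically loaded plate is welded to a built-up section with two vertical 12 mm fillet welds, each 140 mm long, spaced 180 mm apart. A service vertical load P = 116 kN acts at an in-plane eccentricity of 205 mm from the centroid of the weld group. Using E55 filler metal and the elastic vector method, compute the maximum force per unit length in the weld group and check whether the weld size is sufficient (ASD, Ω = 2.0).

E55XX → F_EXX = 550 MPa.
Total weld length L_w = 280 mm. Treat welds as unit-width lines.
Polar moment about centroid: J = 2[d³/12 + d(b/2)²] = 2[140³/12 + 140×90²] = 2725000 mm³.
Direct shear f_v = P/L_w = 116×10³ / 280 = 414.3 N/mm (vertical).
Torsion M = P·e = 116×10³ × 205 = 23780000 N·mm.
Critical point at (x, y) = (90, 70) from centroid. f_tx = M·y/J = 610.8 N/mm; f_ty = M·x/J = 785.3 N/mm.
Resultant f_max = √[f_tx² + (f_v + f_ty)²] = √[610.8² + (414.3 + 785.3)²] = 1346 N/mm.
Capacity per unit length: r_n/Ω = (1/2.0) × 0.6 × 550 × (0.707 × 12) = 1400 N/mm.
1346 ≤ 1400 → adequate.

f_max ≈ 1350 N/mm; adequate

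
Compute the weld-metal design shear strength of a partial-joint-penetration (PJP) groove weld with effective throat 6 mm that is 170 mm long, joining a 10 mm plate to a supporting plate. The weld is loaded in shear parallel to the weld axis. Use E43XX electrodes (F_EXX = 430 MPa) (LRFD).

Effective throat (given) t_e = 6 mm.
A_we = 6 × 170 = 1020 mm².
F_nw = 0.6 F_EXX = 258 MPa.
φR_n = 0.75 × 258 × 1020 × 10⁻³ = 197.4 kN.

φR_n ≈ 197 kN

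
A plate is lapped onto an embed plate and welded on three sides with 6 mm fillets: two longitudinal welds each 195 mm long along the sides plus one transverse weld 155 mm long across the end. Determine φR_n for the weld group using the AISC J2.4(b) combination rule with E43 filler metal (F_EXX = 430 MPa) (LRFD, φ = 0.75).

t_e = 0.707 × 6 = 4.242 mm.
R_nwl = 0.6 × 430 × 4.242 × 390 × 10⁻³ = 426.8 kN (longitudinal, 2 welds).
R_nwt = 0.6 × 430 × 4.242 × 155 × 10⁻³ = 169.6 kN (transverse, base value).
(i) R_nwl + R_nwt = 596.5 kN; (ii) 0.85 R_nwl + 1.5 R_nwt = 617.3 kN.
R_n = max = 617.3 kN [governs: (ii)]; φR_n = 462.9 kN.

φR_n ≈ 463 kN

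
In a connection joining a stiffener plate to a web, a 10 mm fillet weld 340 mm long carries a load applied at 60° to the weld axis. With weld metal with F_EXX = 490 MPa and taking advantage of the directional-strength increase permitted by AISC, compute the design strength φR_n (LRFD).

φR_n ≈ 744 kN

t_e = 0.707 × 10 = 7.07 mm; A_we = 7.07 × 340 = 2404 mm².
Directional factor: 1.0 + 0.5 sin^1.5(60°) = 1.403.
F_nw = 0.6 × 490 × 1.403 = 412.5 MPa.
φR_n = 0.75 × 412.5 × 2404 × 10⁻³ = 743.6 kN.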